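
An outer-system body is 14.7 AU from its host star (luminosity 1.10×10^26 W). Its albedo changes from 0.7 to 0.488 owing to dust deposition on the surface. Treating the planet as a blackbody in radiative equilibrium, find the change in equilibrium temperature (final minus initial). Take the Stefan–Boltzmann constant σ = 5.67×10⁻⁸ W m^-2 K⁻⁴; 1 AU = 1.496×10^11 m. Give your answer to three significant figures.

Orbital distance: d = 14.7 AU = 2.199×10^12 m.
Spreading L over a sphere of radius d: S = 1.10×10^26/(4π·2.20×10^12²) = 1.810 W m^-2.
With α = 0.7, T₁ = 39.34 K.
After:  T₂ = [1.810·0.512/(4σ)]^(1/4) = 44.96 K.
Change: 44.96 − 39.34 = 5.624 K.

5.62 K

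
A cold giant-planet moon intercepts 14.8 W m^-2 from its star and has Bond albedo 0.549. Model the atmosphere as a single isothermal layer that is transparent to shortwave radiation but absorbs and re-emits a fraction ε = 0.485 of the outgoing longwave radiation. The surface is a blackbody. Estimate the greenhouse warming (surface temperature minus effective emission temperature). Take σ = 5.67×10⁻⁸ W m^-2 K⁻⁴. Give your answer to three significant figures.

At the top of the atmosphere, σT_e⁴ = S(1−α)/4 = 1.669 W m^-2, giving T_e = 73.65 K.
Surface balance with a leaky layer gives σT_s⁴ = σT_e⁴·2/(2−ε), so T_s = T_e·[2/(2−0.485)]^(1/4) = 78.95 K.
The atmosphere warms the surface by 5.296 K.

5.30 K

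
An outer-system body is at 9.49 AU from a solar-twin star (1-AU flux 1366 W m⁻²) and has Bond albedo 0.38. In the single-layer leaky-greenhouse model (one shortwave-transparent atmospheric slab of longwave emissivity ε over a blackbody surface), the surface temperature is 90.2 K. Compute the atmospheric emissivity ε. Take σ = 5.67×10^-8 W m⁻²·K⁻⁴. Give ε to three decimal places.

0.747

Flux at the orbit: S = 1366/(9.49)² = 15.17 W m⁻².
TOA balance gives T_e = 80.24 K.
T_s⁴ = T_e⁴·2/(2−ε) → ε = 2 − 2(T_e/T_s)⁴ = 2 − 2·(80.24/90.2)⁴ = 0.7472.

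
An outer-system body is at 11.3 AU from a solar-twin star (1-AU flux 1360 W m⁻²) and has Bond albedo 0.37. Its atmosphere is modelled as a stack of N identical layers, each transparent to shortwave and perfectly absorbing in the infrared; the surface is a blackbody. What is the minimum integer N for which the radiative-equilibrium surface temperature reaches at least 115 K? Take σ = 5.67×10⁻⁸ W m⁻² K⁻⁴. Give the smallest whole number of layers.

Flux at the orbit: S = 1360/(11.3)² = 10.65 W m⁻².
OLR = S(1−α)/4 = 1.678 W m⁻²; the top layer radiates at T_e = 73.75 K.
T_s = (N+1)^(1/4)·T_e ≥ 115 K requires N+1 ≥ (T_s/T_e)⁴ = (115/73.75)⁴ = 5.912.
So N ≥ 4.912; the smallest integer is N = 5.

5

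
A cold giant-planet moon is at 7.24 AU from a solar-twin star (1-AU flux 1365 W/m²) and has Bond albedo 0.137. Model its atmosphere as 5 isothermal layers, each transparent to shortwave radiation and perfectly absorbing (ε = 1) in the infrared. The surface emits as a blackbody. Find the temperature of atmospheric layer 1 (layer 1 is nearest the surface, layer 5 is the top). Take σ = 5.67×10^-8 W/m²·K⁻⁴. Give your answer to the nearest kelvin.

149 kelvin

Flux at the orbit: S = 1365/(7.24)² = 26.04 W/m².
OLR = S(1−α)/4 = 5.618 W/m²; the top layer radiates at T_e = 99.77 K.
In the N-layer model, layer k (counted from the surface) has T_k = (N+1−k)^(1/4)·T_e.
With k = 1: T_1 = (5+1−1)^¼·99.77 K = 149.2 K.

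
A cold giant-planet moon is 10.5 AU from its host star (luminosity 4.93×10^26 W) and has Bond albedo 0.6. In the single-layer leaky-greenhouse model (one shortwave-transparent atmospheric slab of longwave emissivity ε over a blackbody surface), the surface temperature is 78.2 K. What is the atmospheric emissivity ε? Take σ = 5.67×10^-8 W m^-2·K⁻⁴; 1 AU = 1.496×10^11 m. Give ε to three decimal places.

0.500

d = 10.5 × 1.496×10^11 m = 1.571×10^12 m.
Spreading L over a sphere of radius d: S = 4.93×10^26/(4π·1.57×10^12²) = 15.90 W m^-2.
TOA balance gives T_e = 72.77 K.
Inverting T_s⁴ = 2T_e⁴/(2−ε): (T_e/T_s)⁴ = 0.7499, so ε = 2(1 − 0.7499) = 0.5003.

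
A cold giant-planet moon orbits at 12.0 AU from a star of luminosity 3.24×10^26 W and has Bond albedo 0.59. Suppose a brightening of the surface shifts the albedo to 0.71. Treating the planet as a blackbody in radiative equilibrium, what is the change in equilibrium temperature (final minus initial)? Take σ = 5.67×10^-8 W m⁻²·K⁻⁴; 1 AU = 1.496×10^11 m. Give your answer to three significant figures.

-5.11 kelvin

Orbital distance: d = 12.0 AU = 1.795×10^12 m.
Flux at the orbit: S = L/(4πd²) = 3.24×10^26/(4π·(1.80×10^12)²) = 8.000 W m⁻².
With α = 0.59, T₁ = 61.67 K.
Final:   T₂ = [S(1−0.71)/(4σ)]^(1/4) = 56.55 K.
Change: 56.55 − 61.67 = -5.114 K.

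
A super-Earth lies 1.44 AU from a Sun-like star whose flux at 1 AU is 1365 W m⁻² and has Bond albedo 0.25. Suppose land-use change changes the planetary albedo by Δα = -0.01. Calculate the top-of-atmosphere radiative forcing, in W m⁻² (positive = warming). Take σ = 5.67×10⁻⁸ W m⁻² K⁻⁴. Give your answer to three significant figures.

Flux at the orbit: S = 1365/(1.44)² = 658.3 W m⁻².
ΔF = −(S/4)Δα = −(658.3/4)×(-0.01) = 1.646 W m⁻².

1.65 W m⁻²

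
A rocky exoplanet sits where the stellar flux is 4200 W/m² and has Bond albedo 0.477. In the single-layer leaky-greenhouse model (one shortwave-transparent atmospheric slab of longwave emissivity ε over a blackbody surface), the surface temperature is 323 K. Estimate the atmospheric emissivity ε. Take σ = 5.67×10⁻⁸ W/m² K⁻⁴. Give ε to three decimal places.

0.220

TOA balance gives T_e = 313.7 K.
Since (2−ε)/2 = (T_e/T_s)⁴ = 0.8898, ε = 0.2204.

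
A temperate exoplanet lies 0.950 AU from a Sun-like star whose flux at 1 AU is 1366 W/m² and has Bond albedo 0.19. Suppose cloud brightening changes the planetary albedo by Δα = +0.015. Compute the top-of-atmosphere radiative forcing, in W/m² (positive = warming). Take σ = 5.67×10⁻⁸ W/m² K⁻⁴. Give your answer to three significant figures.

Flux at the orbit: S = 1366/(0.950)² = 1514 W/m².
ΔF = −(S/4)Δα = −(1514/4)×(+0.015) = -5.676 W/m².

-5.68 W/m²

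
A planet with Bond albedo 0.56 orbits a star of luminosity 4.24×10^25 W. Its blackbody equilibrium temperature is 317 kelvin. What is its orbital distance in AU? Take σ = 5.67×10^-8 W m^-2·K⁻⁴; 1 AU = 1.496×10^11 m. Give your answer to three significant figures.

Required flux: S = 4σT⁴/(1−α) = 5205 W m^-2.
Then d = [L/(4πS)]^(1/2) = 2.546×10^10 m, i.e. 0.1702 AU.

0.170 AU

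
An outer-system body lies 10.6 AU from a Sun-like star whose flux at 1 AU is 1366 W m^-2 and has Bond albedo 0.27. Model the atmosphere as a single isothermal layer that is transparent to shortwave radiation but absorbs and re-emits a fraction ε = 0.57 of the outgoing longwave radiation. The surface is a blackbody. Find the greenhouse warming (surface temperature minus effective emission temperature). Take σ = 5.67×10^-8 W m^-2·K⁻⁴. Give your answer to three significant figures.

Flux at the orbit: S = 1366/(10.6)² = 12.16 W m^-2.
At the top of the atmosphere, σT_e⁴ = S(1−α)/4 = 2.219 W m^-2, giving T_e = 79.09 K.
Surface balance with a leaky layer gives σT_s⁴ = σT_e⁴·2/(2−ε), so T_s = T_e·[2/(2−0.57)]^(1/4) = 86.01 K.
Greenhouse warming: T_s − T_e = 6.919 K.

6.92 kelvin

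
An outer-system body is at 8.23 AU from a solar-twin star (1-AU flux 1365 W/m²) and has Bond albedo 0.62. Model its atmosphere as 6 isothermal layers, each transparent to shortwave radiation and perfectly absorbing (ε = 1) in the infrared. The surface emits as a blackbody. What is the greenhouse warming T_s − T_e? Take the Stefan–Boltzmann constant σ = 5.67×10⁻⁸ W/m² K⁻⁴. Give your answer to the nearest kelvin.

48 K

By the inverse-square law, S = 1365/8.23² = 20.15 W/m².
OLR = S(1−α)/4 = 1.915 W/m²; the top layer radiates at T_e = 76.23 K.
Surface: T_s = (7)^¼·T_e = 124.0 K.
Warming: T_s − T_e = 47.76 K.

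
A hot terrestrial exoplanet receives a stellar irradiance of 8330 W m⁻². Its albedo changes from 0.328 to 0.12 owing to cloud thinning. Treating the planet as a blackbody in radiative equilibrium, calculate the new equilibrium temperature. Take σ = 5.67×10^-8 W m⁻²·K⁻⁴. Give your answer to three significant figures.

424 K

T₂ = [S(1−α₂)/(4σ)]^(1/4) = [8330·0.88/(4σ)]^(1/4) = 424.0 K.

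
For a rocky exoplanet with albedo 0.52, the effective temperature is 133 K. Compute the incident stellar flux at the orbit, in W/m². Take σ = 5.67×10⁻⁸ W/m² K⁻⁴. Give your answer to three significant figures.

From S(1−α)/4 = σT⁴: S = 4σT⁴/(1−α).
The emitted flux is σT⁴ = 17.74 W/m².
So S = 4×17.74/(1−0.52) = 147.8 W/m².

148 W/m²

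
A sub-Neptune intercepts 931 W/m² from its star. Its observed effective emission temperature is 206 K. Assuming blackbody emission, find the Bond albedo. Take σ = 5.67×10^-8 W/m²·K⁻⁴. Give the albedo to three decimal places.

0.561

Energy balance: S(1−α)/4 = σT⁴, so 1−α = 4σT⁴/S.
4σT⁴ = 4·5.67×10⁻⁸·(206)⁴ = 408.4 W/m².
1−α = 408.4/931.0 = 0.4387, so α = 0.5613.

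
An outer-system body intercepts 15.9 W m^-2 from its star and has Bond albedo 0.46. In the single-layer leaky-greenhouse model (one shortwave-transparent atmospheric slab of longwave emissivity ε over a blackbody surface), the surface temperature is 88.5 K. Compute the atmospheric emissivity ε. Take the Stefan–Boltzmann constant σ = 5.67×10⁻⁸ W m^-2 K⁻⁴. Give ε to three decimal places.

TOA balance gives T_e = 78.44 K.
Since (2−ε)/2 = (T_e/T_s)⁴ = 0.6171, ε = 0.7657.

0.766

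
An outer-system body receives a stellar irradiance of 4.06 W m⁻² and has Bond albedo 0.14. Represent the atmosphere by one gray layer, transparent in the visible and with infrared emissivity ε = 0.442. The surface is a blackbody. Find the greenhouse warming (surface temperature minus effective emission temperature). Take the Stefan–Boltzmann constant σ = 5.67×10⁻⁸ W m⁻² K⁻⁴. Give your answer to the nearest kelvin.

4 K

Effective emission temperature (TOA balance): σT_e⁴ = S(1−α)/4 = 0.8729 W m⁻² → T_e = 62.64 K.
The surface balance (absorbed SW + ε·downward IR = σT_s⁴) with T_a⁴ = T_s⁴/2 reduces to T_s = T_e·[2/(2−ε)]^¼ = 66.67 K.
The atmosphere warms the surface by 4.036 K.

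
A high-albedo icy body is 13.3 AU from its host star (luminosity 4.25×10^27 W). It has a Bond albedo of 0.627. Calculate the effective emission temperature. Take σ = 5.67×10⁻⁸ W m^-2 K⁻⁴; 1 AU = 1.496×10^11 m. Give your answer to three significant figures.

d = 13.3 × 1.496×10^11 m = 1.990×10^12 m.
S = L/(4πd²) = 85.43 W m^-2.
Averaging over the sphere, the absorbed flux is S(1−α)/4 = 7.966 W m^-2.
Balancing against σT⁴: T = (7.966/5.67×10⁻⁸)^(1/4) = 108.9 K.

109 K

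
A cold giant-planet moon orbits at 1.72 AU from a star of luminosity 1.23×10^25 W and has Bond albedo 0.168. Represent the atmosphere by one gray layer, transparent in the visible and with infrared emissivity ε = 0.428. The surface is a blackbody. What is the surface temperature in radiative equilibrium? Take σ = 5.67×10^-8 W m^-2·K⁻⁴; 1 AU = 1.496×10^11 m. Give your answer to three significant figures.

Orbital distance: d = 1.72 AU = 2.573×10^11 m.
S = L/(4πd²) = 14.78 W m^-2.
The planet radiates to space at T_e = [S(1−α)/(4σ)]^(1/4) = 85.82 K.
Surface balance with a leaky layer gives σT_s⁴ = σT_e⁴·2/(2−ε), so T_s = T_e·[2/(2−0.428)]^(1/4) = 91.14 K.

91.1 K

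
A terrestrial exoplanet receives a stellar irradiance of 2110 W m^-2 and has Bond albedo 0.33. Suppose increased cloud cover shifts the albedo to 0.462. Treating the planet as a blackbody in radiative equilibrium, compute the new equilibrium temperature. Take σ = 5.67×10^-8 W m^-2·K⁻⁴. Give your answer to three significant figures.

266 K

T₂ = [S(1−α₂)/(4σ)]^(1/4) = [2110·0.538/(4σ)]^(1/4) = 266.0 K.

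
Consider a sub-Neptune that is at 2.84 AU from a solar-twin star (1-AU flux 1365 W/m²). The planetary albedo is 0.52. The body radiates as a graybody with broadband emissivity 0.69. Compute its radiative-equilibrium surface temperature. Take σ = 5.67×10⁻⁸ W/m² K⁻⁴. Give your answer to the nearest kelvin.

151 K

By the inverse-square law, S = 1365/2.84² = 169.2 W/m².
Absorbed flux (global mean): S(1−α)/4 = 169.2·0.48/4 = 20.31 W/m².
Equating to εσT⁴ with ε = 0.69: T = (20.31/0.69σ)^(1/4) = 150.9 K.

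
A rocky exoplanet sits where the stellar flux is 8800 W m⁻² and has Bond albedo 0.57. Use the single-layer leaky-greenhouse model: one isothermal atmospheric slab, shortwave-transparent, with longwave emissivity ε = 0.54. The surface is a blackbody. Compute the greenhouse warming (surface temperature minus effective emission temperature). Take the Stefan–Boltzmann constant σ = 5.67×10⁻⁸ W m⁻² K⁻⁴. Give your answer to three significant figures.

At the top of the atmosphere, σT_e⁴ = S(1−α)/4 = 946.0 W m⁻², giving T_e = 359.4 K.
For a single slab of emissivity ε, T_s⁴ = 2T_e⁴/(2−ε); thus T_s = 359.4·(1.37)^(1/4) = 388.8 K.
Greenhouse warming: T_s − T_e = 29.42 K.

29.4 K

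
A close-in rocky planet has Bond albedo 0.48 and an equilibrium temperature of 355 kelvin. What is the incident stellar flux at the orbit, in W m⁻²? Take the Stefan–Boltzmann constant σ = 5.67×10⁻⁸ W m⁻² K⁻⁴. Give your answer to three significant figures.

From S(1−α)/4 = σT⁴: S = 4σT⁴/(1−α).
The emitted flux is σT⁴ = 900.5 W m⁻².
So S = 4×900.5/(1−0.48) = 6927 W m⁻².

6930 W m⁻²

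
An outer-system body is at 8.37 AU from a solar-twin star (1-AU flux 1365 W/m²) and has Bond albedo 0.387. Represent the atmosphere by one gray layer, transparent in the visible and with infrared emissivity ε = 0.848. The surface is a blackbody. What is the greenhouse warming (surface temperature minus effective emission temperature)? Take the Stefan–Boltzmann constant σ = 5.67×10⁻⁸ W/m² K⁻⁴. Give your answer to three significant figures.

12.6 kelvin

Irradiance scales as 1/d², so S = 1365 W/m² × (1/8.37)² = 19.48 W/m².
At the top of the atmosphere, σT_e⁴ = S(1−α)/4 = 2.986 W/m², giving T_e = 85.19 K.
Surface balance with a leaky layer gives σT_s⁴ = σT_e⁴·2/(2−ε), so T_s = T_e·[2/(2−0.848)]^(1/4) = 97.78 K.
T_s − T_e = 97.78 − 85.19 = 12.60 K.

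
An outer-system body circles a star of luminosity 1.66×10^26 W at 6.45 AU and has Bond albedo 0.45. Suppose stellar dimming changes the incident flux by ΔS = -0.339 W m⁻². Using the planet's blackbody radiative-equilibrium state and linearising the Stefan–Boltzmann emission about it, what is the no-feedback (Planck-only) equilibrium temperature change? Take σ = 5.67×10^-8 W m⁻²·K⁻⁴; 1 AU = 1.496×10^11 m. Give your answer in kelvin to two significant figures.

-0.46 kelvin

d = 6.45 × 1.496×10^11 m = 9.649×10^11 m.
Spreading L over a sphere of radius d: S = 1.66×10^26/(4π·9.65×10^11²) = 14.19 W m⁻².
The baseline emission temperature is T_e = 76.59 K.
Only a fraction (1−α) is absorbed and it's spread over 4πR², so ΔF = (1−α)ΔS/4 = -0.04661 W m⁻².
The Planck feedback parameter is 4σT_e³ = 0.1019 W m⁻²/K.
ΔT₀ = ΔF/λ_P = -0.04661/0.1019 = -0.457 K.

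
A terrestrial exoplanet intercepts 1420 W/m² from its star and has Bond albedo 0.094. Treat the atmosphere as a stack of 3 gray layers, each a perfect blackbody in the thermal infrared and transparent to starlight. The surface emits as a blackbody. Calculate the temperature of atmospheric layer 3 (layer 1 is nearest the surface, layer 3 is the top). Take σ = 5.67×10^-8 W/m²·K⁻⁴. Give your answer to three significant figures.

274 K

Top-of-atmosphere balance: σT_e⁴ = S(1−α)/4 = 321.6 W/m² → T_e = 274.4 K.
In the N-layer model, layer k (counted from the surface) has T_k = (N+1−k)^(1/4)·T_e.
T_3 = (1)^(1/4)·274.4 = 274.4 K.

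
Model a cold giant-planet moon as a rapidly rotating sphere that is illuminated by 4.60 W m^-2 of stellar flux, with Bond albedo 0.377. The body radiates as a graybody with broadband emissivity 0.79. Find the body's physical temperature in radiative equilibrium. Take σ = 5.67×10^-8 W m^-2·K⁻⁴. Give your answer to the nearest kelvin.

Averaging over the sphere, the absorbed flux is S(1−α)/4 = 0.7164 W m^-2.
Radiative balance εσT⁴ = 0.7164 gives T = [0.7164/(0.79·σ)]^(1/4) = 63.24 K.

63 K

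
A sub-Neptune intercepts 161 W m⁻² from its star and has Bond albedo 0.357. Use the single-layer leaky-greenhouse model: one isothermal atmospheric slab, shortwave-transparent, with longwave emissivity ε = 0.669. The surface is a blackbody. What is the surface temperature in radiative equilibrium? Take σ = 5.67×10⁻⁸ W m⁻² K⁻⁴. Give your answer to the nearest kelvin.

At the top of the atmosphere, σT_e⁴ = S(1−α)/4 = 25.88 W m⁻², giving T_e = 146.2 K.
Surface balance with a leaky layer gives σT_s⁴ = σT_e⁴·2/(2−ε), so T_s = T_e·[2/(2−0.669)]^(1/4) = 161.8 K.

162 K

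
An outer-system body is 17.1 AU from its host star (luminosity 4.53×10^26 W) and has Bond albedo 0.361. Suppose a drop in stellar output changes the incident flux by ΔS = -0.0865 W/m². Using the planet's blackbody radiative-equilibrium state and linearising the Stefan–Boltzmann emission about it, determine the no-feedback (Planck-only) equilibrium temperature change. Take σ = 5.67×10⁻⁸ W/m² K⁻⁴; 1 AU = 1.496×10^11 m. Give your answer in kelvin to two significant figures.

d = 17.1 × 1.496×10^11 m = 2.558×10^12 m.
S = L/(4πd²) = 5.508 W/m².
The baseline emission temperature is T_e = 62.77 K.
ΔF = Δ[S(1−α)]/4 = (1−0.361)·-0.0865/4 = -0.01382 W/m².
Linearising σT⁴ gives d(σT⁴)/dT = 4σT_e³ = 0.05608 W/m² per K.
So ΔT₀ = -0.01382/0.05608 = -0.246 K.

-0.25 K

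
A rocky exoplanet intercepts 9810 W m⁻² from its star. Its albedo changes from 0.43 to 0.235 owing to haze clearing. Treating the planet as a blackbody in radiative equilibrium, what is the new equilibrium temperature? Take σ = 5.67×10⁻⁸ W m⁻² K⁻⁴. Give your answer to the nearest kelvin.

T₂ = [S(1−α₂)/(4σ)]^(1/4) = [9810·0.765/(4σ)]^(1/4) = 426.5 K.

427 K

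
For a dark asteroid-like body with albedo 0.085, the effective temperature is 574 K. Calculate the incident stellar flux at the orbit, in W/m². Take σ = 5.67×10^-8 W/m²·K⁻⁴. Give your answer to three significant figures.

From S(1−α)/4 = σT⁴: S = 4σT⁴/(1−α).
The emitted flux is σT⁴ = 6155 W/m².
S = 4·6155/0.915 = 26910 W/m².

26900 W/m²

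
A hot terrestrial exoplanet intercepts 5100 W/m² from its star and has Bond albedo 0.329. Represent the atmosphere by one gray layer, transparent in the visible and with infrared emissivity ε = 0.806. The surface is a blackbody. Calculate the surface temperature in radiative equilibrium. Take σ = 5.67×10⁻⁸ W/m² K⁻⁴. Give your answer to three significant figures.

The planet radiates to space at T_e = [S(1−α)/(4σ)]^(1/4) = 350.5 K.
Surface balance with a leaky layer gives σT_s⁴ = σT_e⁴·2/(2−ε), so T_s = T_e·[2/(2−0.806)]^(1/4) = 398.7 K.

399 kelvin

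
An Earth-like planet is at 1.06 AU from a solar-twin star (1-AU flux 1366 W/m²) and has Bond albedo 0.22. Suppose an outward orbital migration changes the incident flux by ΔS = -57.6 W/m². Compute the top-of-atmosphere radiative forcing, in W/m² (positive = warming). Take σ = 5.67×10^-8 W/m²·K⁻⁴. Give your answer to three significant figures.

-11.2 W/m²

Irradiance scales as 1/d², so S = 1366 W/m² × (1/1.06)² = 1216 W/m².
Only a fraction (1−α) is absorbed and it's spread over 4πR², so ΔF = (1−α)ΔS/4 = -11.23 W/m².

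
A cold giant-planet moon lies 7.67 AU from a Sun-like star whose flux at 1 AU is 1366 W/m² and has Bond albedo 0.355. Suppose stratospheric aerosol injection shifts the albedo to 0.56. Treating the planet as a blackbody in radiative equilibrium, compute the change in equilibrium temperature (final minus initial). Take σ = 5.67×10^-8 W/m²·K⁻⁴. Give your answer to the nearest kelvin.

Irradiance scales as 1/d², so S = 1366 W/m² × (1/7.67)² = 23.22 W/m².
With α = 0.355, T₁ = 90.15 K.
Final:   T₂ = [S(1−0.56)/(4σ)]^(1/4) = 81.93 K.
Change: 81.93 − 90.15 = -8.220 K.

-8 K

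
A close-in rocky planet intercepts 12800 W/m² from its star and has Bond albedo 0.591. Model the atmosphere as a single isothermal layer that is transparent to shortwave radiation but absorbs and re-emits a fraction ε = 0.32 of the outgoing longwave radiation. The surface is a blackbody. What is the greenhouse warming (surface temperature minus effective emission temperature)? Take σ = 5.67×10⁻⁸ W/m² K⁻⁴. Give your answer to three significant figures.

Effective emission temperature (TOA balance): σT_e⁴ = S(1−α)/4 = 1309 W/m² → T_e = 389.8 K.
For a single slab of emissivity ε, T_s⁴ = 2T_e⁴/(2−ε); thus T_s = 389.8·(1.19)^(1/4) = 407.1 K.
T_s − T_e = 407.1 − 389.8 = 17.37 K.

17.4 K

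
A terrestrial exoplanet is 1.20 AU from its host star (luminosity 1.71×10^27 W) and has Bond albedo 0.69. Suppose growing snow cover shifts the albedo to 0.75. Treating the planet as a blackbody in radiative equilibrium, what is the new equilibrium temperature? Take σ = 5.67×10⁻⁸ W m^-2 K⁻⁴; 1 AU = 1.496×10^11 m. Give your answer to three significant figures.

261 kelvin

Orbital distance: d = 1.20 AU = 1.795×10^11 m.
Flux at the orbit: S = L/(4πd²) = 1.71×10^27/(4π·(1.80×10^11)²) = 4222 W m^-2.
With the new albedo, S(1−α₂)/4 = 263.9 W m^-2, so T₂ = 261.2 K.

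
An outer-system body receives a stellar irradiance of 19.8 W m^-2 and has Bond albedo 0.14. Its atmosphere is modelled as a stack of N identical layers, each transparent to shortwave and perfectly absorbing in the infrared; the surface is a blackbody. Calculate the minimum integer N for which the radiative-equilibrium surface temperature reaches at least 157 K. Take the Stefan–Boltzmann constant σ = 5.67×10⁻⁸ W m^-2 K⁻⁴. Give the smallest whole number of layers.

8

Top-of-atmosphere balance: σT_e⁴ = S(1−α)/4 = 4.257 W m^-2 → T_e = 93.09 K.
Since T_s⁴ = (N+1)T_e⁴, we need N ≥ (T_s/T_e)⁴ − 1 = 7.092.
The minimum whole number is N = 8.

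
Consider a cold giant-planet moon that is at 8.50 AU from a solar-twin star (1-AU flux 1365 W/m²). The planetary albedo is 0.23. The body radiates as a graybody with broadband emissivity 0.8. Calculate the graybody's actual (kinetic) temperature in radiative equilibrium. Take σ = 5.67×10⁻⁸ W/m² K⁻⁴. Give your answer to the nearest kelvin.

By the inverse-square law, S = 1365/8.50² = 18.89 W/m².
Averaging over the sphere, the absorbed flux is S(1−α)/4 = 3.637 W/m².
Equating to εσT⁴ with ε = 0.8: T = (3.637/0.8σ)^(1/4) = 94.63 K.

95 K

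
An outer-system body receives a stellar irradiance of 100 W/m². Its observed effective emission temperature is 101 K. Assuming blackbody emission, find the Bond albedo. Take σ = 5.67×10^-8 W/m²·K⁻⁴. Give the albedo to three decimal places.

Rearranging the radiative balance, α = 1 − 4σT⁴/S.
σT⁴ = 5.900 W/m², so 4σT⁴ = 23.60 W/m².
1−α = 23.60/100.0 = 0.2360, so α = 0.7640.

0.764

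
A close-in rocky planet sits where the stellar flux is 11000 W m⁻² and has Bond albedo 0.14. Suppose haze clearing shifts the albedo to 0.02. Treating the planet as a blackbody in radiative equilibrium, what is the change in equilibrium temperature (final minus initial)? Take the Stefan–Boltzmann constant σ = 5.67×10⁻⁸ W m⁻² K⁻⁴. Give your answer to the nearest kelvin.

With α = 0.14, T₁ = 451.9 K.
Final:   T₂ = [S(1−0.02)/(4σ)]^(1/4) = 466.9 K.
ΔT = T₂ − T₁ = 15.00 K.

15 kelvin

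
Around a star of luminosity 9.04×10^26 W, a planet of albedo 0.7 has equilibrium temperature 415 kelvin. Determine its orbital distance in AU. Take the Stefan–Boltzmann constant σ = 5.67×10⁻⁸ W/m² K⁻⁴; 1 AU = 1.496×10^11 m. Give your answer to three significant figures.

Energy balance gives S = 4σT⁴/(1−α) = 22420 W/m².
S = L/(4πd²) → d = √(L/4πS) = √(9.04×10^26/(4π·22420)) = 5.664×10^10 m = 0.3786 AU.

0.379 AU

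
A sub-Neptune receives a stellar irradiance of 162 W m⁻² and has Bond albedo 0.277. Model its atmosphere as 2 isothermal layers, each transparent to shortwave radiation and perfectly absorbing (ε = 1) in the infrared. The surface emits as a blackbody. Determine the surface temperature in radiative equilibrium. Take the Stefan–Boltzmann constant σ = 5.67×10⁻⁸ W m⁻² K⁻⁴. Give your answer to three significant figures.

198 K

OLR = S(1−α)/4 = 29.28 W m⁻²; the top layer radiates at T_e = 150.7 K.
For an N-layer opaque stack, T_s⁴ = (N+1)T_e⁴, hence T_s = (3)^(1/4)×150.7 K = 198.4 K.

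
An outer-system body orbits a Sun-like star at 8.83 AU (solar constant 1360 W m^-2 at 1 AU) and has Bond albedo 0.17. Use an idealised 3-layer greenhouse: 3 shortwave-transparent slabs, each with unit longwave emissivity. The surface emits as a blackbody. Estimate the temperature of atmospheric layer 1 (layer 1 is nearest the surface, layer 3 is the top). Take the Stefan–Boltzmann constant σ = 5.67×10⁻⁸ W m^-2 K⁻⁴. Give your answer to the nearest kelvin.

Flux at the orbit: S = 1360/(8.83)² = 17.44 W m^-2.
OLR = S(1−α)/4 = 3.619 W m^-2; the top layer radiates at T_e = 89.38 K.
Each opaque layer satisfies 2T_j⁴ = T_{j−1}⁴ + T_{j+1}⁴, giving T_k⁴ = (N+1−k)T_e⁴.
With k = 1: T_1 = (3+1−1)^¼·89.38 K = 117.6 K.

118 K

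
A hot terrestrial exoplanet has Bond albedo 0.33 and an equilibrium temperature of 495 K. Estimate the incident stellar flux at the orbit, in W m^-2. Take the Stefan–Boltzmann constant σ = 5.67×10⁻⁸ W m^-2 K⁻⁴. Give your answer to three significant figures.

Invert the energy balance for S: S = 4σT⁴/(1−α).
σT⁴ = 5.67×10⁻⁸·(495)⁴ = 3404 W m^-2.
So S = 4×3404/(1−0.33) = 20320 W m^-2.

20300 W m^-2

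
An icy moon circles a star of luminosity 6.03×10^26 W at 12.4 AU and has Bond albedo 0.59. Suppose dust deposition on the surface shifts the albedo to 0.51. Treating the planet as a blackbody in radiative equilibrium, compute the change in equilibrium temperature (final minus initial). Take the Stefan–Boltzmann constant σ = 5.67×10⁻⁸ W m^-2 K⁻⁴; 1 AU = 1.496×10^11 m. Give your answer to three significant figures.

3.23 K

Orbital distance: d = 12.4 AU = 1.855×10^12 m.
Spreading L over a sphere of radius d: S = 6.03×10^26/(4π·1.86×10^12²) = 13.94 W m^-2.
With α = 0.59, T₁ = 70.86 K.
Final:   T₂ = [S(1−0.51)/(4σ)]^(1/4) = 74.09 K.
ΔT = T₂ − T₁ = 3.229 K.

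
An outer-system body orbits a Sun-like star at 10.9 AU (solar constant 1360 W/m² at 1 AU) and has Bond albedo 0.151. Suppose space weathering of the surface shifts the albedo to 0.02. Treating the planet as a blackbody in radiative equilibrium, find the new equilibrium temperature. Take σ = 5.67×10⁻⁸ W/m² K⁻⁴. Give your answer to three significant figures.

83.9 K

Flux at the orbit: S = 1360/(10.9)² = 11.45 W/m².
New equilibrium: T₂ = [(1−0.02)·11.45/(4σ)]^(1/4) = 83.86 K.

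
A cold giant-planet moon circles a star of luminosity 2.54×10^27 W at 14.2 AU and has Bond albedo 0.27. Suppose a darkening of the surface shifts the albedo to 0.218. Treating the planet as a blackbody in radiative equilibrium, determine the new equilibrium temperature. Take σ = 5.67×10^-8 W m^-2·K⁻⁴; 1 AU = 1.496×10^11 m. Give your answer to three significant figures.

Orbital distance: d = 14.2 AU = 2.124×10^12 m.
S = L/(4πd²) = 44.79 W m^-2.
New equilibrium: T₂ = [(1−0.218)·44.79/(4σ)]^(1/4) = 111.5 K.

111 K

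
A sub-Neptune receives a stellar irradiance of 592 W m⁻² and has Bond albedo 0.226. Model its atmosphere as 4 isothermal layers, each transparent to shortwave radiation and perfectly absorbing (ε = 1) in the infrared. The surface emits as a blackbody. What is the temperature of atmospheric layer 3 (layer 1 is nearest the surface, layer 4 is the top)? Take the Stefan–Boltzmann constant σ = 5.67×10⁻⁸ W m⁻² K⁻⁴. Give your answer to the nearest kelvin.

Top-of-atmosphere balance: σT_e⁴ = S(1−α)/4 = 114.6 W m⁻² → T_e = 212.0 K.
The net upward flux σT_e⁴ is constant between every pair of levels, so T_k⁴ = (N+1−k)T_e⁴.
With k = 3: T_3 = (4+1−3)^¼·212.0 K = 252.1 K.

252 K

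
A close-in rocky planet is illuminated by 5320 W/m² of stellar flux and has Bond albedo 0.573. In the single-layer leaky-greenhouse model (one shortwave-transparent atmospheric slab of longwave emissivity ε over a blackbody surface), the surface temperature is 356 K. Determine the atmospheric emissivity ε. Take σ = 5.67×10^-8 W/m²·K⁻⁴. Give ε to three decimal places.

Effective temperature: T_e = [S(1−α)/(4σ)]^(1/4) = 316.4 K.
Inverting T_s⁴ = 2T_e⁴/(2−ε): (T_e/T_s)⁴ = 0.6236, so ε = 2(1 − 0.6236) = 0.7528.

0.753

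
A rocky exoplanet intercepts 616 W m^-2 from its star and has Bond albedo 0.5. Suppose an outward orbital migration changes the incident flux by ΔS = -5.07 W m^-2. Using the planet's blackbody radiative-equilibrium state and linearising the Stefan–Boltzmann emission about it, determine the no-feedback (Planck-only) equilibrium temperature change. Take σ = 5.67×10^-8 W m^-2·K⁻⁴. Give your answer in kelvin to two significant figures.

-0.39 kelvin

Unperturbed T_e = [616.0·(1−0.5)/(4σ)]^¼ = 192.0 K.
ΔF = Δ[S(1−α)]/4 = (1−0.5)·-5.07/4 = -0.6338 W m^-2.
Planck response: λ_P = 4σT_e³ = 4·5.67×10⁻⁸·(192.0)³ = 1.604 W m^-2/K.
Hence the no-feedback warming is ΔF/(4σT_e³) = -0.395 K.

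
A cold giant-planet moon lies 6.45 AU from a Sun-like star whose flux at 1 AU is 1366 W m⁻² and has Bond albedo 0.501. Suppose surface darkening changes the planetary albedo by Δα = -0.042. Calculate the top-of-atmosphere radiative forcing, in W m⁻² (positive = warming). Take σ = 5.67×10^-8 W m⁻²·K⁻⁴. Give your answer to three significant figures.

0.345 W m⁻²

Flux at the orbit: S = 1366/(6.45)² = 32.83 W m⁻².
ΔF = −(S/4)Δα = −(32.83/4)×(-0.042) = 0.3448 W m⁻².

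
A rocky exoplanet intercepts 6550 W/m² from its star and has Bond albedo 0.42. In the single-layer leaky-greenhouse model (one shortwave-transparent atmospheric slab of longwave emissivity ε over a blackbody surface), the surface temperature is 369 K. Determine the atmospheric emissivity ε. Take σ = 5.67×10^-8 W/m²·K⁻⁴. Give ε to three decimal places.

0.193

TOA balance gives T_e = 359.8 K.
T_s⁴ = T_e⁴·2/(2−ε) → ε = 2 − 2(T_e/T_s)⁴ = 2 − 2·(359.8/369)⁴ = 0.1930.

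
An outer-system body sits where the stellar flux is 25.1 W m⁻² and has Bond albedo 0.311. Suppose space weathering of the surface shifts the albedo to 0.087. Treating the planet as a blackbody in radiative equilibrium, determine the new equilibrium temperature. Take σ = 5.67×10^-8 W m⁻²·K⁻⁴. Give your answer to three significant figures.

100 K

New equilibrium: T₂ = [(1−0.087)·25.10/(4σ)]^(1/4) = 100.3 K.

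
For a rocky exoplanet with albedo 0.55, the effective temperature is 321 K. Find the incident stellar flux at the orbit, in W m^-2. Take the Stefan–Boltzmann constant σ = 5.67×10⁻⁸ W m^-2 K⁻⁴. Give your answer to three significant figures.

From S(1−α)/4 = σT⁴: S = 4σT⁴/(1−α).
σT⁴ = 5.67×10⁻⁸·(321)⁴ = 602.0 W m^-2.
So S = 4×602.0/(1−0.55) = 5351 W m^-2.

5350 W m^-2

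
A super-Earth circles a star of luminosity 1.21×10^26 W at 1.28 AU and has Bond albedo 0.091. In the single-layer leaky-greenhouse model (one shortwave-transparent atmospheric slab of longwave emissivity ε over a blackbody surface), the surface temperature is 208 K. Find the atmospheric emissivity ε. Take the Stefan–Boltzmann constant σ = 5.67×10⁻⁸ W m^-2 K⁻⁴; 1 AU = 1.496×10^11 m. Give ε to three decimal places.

0.875

Orbital distance: d = 1.28 AU = 1.915×10^11 m.
S = L/(4πd²) = 262.6 W m^-2.
First, T_e = [262.6·(1−0.091)/(4σ)]^(1/4) = 180.1 K.
T_s⁴ = T_e⁴·2/(2−ε) → ε = 2 − 2(T_e/T_s)⁴ = 2 − 2·(180.1/208)⁴ = 0.8754.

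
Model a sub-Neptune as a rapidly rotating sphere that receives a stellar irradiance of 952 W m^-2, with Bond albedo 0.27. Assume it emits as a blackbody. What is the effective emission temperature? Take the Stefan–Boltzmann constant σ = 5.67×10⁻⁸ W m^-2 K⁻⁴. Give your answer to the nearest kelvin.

235 K

The planet absorbs (1−α)S over its disc πR² and re-emits over 4πR², so the mean absorbed flux is (1−0.27)·952.0/4 = 173.7 W m^-2.
Set σT⁴ = 173.7 → T = (173.7/σ)^(1/4) = 235.3 K.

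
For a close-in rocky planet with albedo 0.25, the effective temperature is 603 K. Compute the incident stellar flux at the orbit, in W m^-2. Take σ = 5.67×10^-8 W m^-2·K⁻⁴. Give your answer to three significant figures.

40000 W m^-2

Invert the energy balance for S: S = 4σT⁴/(1−α).
σT⁴ = 5.67×10⁻⁸·(603)⁴ = 7496 W m^-2.
So S = 4×7496/(1−0.25) = 39980 W m^-2.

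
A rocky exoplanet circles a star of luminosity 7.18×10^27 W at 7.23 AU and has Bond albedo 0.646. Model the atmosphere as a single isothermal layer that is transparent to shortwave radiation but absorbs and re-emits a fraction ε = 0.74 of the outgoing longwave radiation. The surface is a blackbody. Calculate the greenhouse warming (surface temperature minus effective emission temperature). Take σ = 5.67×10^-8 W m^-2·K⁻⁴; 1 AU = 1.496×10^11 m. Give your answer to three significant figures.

20.3 K

Orbital distance: d = 7.23 AU = 1.082×10^12 m.
Flux at the orbit: S = L/(4πd²) = 7.18×10^27/(4π·(1.08×10^12)²) = 488.4 W m^-2.
Effective emission temperature (TOA balance): σT_e⁴ = S(1−α)/4 = 43.22 W m^-2 → T_e = 166.2 K.
The surface balance (absorbed SW + ε·downward IR = σT_s⁴) with T_a⁴ = T_s⁴/2 reduces to T_s = T_e·[2/(2−ε)]^¼ = 186.5 K.
T_s − T_e = 186.5 − 166.2 = 20.35 K.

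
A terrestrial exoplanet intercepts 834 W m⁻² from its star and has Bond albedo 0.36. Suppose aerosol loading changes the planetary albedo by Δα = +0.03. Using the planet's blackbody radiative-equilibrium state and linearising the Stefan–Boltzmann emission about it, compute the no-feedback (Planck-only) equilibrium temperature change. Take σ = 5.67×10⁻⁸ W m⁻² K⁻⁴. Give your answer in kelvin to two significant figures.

-2.6 kelvin

Reference equilibrium: T_e = [S(1−α)/(4σ)]^(1/4) = 220.3 K.
ΔF = −(S/4)Δα = −(834.0/4)×(+0.03) = -6.255 W m⁻².
Linearising σT⁴ gives d(σT⁴)/dT = 4σT_e³ = 2.423 W m⁻² per K.
So ΔT₀ = -6.255/2.423 = -2.58 K.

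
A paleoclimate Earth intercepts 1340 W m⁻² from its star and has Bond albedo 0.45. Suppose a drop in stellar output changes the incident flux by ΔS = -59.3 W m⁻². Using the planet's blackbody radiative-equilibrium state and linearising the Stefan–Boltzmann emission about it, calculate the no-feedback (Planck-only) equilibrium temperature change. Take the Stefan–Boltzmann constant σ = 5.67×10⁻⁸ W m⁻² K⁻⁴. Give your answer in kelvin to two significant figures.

-2.6 K

Reference equilibrium: T_e = [S(1−α)/(4σ)]^(1/4) = 238.8 K.
TOA radiative forcing: ΔF = (1−α)ΔS/4 = 0.55·(-59.3)/4 = -8.154 W m⁻².
The Planck feedback parameter is 4σT_e³ = 3.087 W m⁻²/K.
Hence the no-feedback warming is ΔF/(4σT_e³) = -2.64 K.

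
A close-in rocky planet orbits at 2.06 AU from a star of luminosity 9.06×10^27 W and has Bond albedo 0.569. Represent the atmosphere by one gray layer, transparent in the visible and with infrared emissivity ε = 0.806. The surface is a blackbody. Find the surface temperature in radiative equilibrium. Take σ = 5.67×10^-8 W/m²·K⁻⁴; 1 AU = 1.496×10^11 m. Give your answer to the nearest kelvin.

Orbital distance: d = 2.06 AU = 3.082×10^11 m.
S = L/(4πd²) = 7591 W/m².
At the top of the atmosphere, σT_e⁴ = S(1−α)/4 = 818.0 W/m², giving T_e = 346.6 K.
For a single slab of emissivity ε, T_s⁴ = 2T_e⁴/(2−ε); thus T_s = 346.6·(1.675)^(1/4) = 394.3 K.

394 K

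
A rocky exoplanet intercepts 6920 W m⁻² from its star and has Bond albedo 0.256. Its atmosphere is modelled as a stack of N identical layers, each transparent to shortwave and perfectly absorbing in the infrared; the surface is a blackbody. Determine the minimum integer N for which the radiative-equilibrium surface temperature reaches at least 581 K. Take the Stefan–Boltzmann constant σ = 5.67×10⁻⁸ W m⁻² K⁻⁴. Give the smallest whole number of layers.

OLR = S(1−α)/4 = 1287 W m⁻²; the top layer radiates at T_e = 388.2 K.
Need (N+1)T_e⁴ ≥ T_s⁴, i.e. N+1 ≥ (581/388.2)⁴ = 5.020.
The minimum whole number is N = 5.

5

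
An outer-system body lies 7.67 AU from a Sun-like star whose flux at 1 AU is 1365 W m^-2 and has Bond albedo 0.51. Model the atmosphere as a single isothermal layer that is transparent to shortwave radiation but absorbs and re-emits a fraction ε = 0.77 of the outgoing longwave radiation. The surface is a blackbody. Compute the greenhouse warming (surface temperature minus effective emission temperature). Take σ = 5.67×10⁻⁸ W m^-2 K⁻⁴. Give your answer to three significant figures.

By the inverse-square law, S = 1365/7.67² = 23.20 W m^-2.
The planet radiates to space at T_e = [S(1−α)/(4σ)]^(1/4) = 84.14 K.
The surface balance (absorbed SW + ε·downward IR = σT_s⁴) with T_a⁴ = T_s⁴/2 reduces to T_s = T_e·[2/(2−ε)]^¼ = 95.02 K.
T_s − T_e = 95.02 − 84.14 = 10.87 K.

10.9 kelvin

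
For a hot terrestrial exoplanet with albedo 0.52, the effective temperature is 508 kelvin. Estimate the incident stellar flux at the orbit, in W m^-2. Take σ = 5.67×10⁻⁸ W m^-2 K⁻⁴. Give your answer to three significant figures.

31500 W m^-2

From S(1−α)/4 = σT⁴: S = 4σT⁴/(1−α).
The emitted flux is σT⁴ = 3776 W m^-2.
So S = 4×3776/(1−0.52) = 31470 W m^-2.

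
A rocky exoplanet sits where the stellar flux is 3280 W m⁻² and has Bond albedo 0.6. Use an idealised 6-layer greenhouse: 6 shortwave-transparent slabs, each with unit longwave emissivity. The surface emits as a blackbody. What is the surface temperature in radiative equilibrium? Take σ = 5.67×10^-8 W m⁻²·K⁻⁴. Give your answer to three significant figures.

Top-of-atmosphere balance: σT_e⁴ = S(1−α)/4 = 328.0 W m⁻² → T_e = 275.8 K.
For an N-layer opaque stack, T_s⁴ = (N+1)T_e⁴, hence T_s = (7)^(1/4)×275.8 K = 448.6 K.

449 kelvin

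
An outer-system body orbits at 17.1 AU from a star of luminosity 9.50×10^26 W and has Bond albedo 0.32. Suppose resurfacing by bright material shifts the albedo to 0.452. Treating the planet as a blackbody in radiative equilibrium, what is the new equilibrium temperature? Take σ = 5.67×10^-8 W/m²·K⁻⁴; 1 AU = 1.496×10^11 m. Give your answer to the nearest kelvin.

Orbital distance: d = 17.1 AU = 2.558×10^12 m.
S = L/(4πd²) = 11.55 W/m².
With the new albedo, S(1−α₂)/4 = 1.583 W/m², so T₂ = 72.69 K.

73 K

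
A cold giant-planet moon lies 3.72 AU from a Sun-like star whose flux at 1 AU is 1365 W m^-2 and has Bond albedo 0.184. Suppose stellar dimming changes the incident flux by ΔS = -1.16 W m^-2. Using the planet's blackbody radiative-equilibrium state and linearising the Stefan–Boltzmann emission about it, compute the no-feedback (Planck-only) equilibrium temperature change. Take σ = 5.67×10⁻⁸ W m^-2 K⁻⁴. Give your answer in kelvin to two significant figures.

Flux at the orbit: S = 1365/(3.72)² = 98.64 W m^-2.
Unperturbed T_e = [98.64·(1−0.184)/(4σ)]^¼ = 137.3 K.
TOA radiative forcing: ΔF = (1−α)ΔS/4 = 0.816·(-1.16)/4 = -0.2366 W m^-2.
Linearising σT⁴ gives d(σT⁴)/dT = 4σT_e³ = 0.5864 W m^-2 per K.
So ΔT₀ = -0.2366/0.5864 = -0.404 K.

-0.40 K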